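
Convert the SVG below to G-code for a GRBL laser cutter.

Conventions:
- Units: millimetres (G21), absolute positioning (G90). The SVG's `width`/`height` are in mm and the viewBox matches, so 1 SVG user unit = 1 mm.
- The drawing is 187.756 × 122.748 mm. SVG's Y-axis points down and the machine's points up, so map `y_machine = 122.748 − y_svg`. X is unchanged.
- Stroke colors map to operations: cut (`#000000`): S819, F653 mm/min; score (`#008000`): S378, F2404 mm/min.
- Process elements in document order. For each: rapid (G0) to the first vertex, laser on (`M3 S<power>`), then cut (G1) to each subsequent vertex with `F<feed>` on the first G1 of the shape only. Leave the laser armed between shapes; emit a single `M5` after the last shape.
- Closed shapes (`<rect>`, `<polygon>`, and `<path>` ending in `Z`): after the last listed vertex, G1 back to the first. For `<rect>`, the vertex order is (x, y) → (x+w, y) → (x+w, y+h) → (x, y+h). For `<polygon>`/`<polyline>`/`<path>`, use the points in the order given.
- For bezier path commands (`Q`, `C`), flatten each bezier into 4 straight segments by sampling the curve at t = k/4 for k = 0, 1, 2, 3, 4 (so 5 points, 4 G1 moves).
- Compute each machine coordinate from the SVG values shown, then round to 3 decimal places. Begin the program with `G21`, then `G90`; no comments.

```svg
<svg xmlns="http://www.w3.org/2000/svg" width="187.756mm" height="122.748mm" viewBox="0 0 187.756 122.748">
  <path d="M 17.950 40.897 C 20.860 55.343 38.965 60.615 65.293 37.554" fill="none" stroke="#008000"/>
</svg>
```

1 u = 1 mm; y_m = 122.748 − y.

[1] `<path>` cubic bezier, #008000→score S378 F2404: (17.950,81.851) → (22.873,73.036) → (32.840,69.457) → (47.198,72.911) → (65.293,85.194)

G21
G90
G0 X17.950 Y81.851
M3 S378
G1 X22.873 Y73.036 F2404
G1 X32.840 Y69.457
G1 X47.198 Y72.911
G1 X65.293 Y85.194
M5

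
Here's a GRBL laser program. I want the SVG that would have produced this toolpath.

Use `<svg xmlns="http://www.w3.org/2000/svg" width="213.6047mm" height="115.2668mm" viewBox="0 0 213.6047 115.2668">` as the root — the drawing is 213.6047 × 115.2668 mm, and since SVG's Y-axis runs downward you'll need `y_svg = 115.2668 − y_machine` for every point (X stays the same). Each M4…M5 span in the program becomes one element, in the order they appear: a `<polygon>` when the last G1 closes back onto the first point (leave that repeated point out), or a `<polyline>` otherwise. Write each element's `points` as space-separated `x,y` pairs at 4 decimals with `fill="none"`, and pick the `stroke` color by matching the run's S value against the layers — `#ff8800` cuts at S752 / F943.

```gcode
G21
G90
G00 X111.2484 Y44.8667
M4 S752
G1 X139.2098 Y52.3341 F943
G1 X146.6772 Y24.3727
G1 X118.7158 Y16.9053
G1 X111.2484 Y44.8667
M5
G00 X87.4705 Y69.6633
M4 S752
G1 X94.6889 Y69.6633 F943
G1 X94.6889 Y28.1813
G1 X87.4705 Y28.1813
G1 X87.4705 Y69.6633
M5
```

<svg xmlns="http://www.w3.org/2000/svg" width="213.6047mm" height="115.2668mm" viewBox="0 0 213.6047 115.2668">
  <polygon points="111.2484,70.4001 139.2098,62.9327 146.6772,90.8941 118.7158,98.3615" fill="none" stroke="#ff8800"/>
  <polygon points="87.4705,45.6035 94.6889,45.6035 94.6889,87.0855 87.4705,87.0855" fill="none" stroke="#ff8800"/>
</svg>

y_svg = 115.2668 − y_m. Every run uses S752, so all elements get stroke `#ff8800` (cut).

[1] closed run; points: 111.2484,70.4001 139.2098,62.9327 146.6772,90.8941 118.7158,98.3615

[2] closed run; points: 87.4705,45.6035 94.6889,45.6035 94.6889,87.0855 87.4705,87.0855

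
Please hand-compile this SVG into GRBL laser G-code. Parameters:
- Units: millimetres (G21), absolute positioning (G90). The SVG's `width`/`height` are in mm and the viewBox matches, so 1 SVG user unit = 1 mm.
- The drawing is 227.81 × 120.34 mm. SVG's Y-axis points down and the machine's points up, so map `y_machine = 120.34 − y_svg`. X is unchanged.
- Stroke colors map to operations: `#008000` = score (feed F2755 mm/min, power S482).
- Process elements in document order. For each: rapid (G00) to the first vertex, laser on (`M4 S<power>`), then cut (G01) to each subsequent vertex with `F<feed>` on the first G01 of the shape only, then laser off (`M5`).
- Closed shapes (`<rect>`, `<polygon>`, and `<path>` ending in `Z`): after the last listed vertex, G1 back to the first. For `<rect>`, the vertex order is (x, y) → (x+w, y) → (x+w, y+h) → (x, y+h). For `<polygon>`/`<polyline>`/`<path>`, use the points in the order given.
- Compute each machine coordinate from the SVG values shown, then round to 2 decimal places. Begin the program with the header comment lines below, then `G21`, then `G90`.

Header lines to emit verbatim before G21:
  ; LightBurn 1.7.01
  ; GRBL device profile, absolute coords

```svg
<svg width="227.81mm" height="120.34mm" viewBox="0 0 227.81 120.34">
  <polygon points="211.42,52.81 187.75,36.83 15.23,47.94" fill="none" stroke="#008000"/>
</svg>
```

; LightBurn 1.7.01
; GRBL device profile, absolute coords
G21
G90
G00 X211.42 Y67.53
M4 S482
G01 X187.75 Y83.51 F2755
G01 X15.23 Y72.40
G01 X211.42 Y67.53
M5

viewBox `0 0 227.81 120.34` with mm width/height → 1 unit = 1 mm. Flip: y_m = 120.34 − y_svg.

**Shape 1** — `<polygon>` closed polygon, stroke `#008000` → score (S482, F2755). Machine vertices: (211.42,67.53) → (187.75,83.51) → (15.23,72.40) → (211.42,67.53). Closed: final G1 returns to the first vertex.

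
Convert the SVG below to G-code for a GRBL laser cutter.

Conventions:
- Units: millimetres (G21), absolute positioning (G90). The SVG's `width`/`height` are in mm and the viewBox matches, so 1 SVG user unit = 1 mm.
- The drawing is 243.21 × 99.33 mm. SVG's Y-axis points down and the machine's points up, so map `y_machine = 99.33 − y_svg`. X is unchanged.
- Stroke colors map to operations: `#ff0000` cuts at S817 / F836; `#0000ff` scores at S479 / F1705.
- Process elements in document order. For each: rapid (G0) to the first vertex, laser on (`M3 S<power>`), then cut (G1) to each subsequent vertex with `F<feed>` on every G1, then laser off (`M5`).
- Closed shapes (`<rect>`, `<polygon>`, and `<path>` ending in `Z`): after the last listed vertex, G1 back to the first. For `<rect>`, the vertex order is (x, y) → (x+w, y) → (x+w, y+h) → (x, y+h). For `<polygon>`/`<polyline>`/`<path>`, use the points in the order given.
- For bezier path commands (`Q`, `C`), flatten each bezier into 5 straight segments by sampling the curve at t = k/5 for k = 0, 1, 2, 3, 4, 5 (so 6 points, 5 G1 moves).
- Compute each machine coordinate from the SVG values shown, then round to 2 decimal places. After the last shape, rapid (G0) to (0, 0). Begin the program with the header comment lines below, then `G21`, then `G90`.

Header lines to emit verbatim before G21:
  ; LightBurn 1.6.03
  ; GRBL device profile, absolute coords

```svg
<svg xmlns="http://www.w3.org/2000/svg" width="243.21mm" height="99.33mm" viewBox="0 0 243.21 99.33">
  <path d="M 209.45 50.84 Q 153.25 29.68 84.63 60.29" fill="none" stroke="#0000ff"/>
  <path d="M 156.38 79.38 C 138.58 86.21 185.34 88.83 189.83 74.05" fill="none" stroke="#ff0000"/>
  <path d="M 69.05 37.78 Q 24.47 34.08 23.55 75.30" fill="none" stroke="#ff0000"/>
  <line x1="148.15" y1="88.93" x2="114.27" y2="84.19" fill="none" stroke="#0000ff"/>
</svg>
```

viewBox `0 0 243.21 99.33` with mm width/height → 1 unit = 1 mm. Flip: y_m = 99.33 − y_svg.

**Shape 1** — `<path>` quadratic bezier, stroke `#0000ff` → score (S479, F1705). Control points (SVG): P0=(209.45,50.84), P1=(153.25,29.68), P2=(84.63,60.29); sampled at t=k/5. Machine vertices: (209.45,48.49) → (186.47,54.88) → (162.50,57.13) → (137.54,55.24) → (111.58,49.21) → (84.63,39.04). Open path.

**Shape 2** — `<path>` cubic bezier, stroke `#ff0000` → cut (S817, F836). Control points (SVG): P0=(156.38,79.38), P1=(138.58,86.21), P2=(185.34,88.83), P3=(189.83,74.05); sampled at t=k/5. Machine vertices: (156.38,19.95) → (152.59,16.46) → (159.17,14.62) → (170.99,15.05) → (182.92,18.39) → (189.83,25.28). Open path.

**Shape 3** — `<path>` quadratic bezier, stroke `#ff0000` → cut (S817, F836). Control points (SVG): P0=(69.05,37.78), P1=(24.47,34.08), P2=(23.55,75.30); sampled at t=k/5. Machine vertices: (69.05,61.55) → (52.96,61.23) → (40.37,57.32) → (31.27,49.82) → (25.66,38.72) → (23.55,24.03). Open path.

**Shape 4** — `<line>` line segment, stroke `#0000ff` → score (S479, F1705). Machine vertices: (148.15,10.40) → (114.27,15.14). Open path.

; LightBurn 1.6.03
; GRBL device profile, absolute coords
G21
G90
G0 X209.45 Y48.49
M3 S479
G1 X186.47 Y54.88 F1705
G1 X162.50 Y57.13 F1705
G1 X137.54 Y55.24 F1705
G1 X111.58 Y49.21 F1705
G1 X84.63 Y39.04 F1705
M5
G0 X156.38 Y19.95
M3 S817
G1 X152.59 Y16.46 F836
G1 X159.17 Y14.62 F836
G1 X170.99 Y15.05 F836
G1 X182.92 Y18.39 F836
G1 X189.83 Y25.28 F836
M5
G0 X69.05 Y61.55
M3 S817
G1 X52.96 Y61.23 F836
G1 X40.37 Y57.32 F836
G1 X31.27 Y49.82 F836
G1 X25.66 Y38.72 F836
G1 X23.55 Y24.03 F836
M5
G0 X148.15 Y10.40
M3 S479
G1 X114.27 Y15.14 F1705
M5
G0 X0.00 Y0.00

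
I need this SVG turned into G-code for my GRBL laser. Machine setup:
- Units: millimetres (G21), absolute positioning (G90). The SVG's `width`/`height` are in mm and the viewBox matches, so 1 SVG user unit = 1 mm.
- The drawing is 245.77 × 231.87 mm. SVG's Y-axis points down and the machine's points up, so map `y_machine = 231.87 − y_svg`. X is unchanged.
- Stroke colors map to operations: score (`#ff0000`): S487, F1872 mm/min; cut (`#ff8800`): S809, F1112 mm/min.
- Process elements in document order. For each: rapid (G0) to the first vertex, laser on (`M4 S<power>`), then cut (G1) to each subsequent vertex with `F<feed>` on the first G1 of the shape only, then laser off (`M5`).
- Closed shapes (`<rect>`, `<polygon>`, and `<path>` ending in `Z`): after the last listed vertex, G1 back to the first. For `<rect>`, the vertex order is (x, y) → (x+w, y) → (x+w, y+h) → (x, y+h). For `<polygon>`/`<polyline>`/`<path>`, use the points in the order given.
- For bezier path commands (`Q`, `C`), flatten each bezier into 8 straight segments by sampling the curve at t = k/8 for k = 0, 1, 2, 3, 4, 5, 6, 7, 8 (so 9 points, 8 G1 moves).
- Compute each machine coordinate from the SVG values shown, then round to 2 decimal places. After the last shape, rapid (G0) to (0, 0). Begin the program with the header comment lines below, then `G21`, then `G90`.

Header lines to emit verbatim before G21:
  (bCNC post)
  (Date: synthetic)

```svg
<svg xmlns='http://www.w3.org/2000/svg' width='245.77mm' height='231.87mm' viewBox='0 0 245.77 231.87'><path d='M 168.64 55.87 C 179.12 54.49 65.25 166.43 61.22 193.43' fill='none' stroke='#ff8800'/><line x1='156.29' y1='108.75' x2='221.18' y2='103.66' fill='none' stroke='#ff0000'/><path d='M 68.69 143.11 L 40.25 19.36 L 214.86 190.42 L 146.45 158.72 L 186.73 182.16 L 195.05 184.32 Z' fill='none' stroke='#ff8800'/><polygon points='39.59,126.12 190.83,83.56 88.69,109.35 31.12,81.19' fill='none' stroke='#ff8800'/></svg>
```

viewBox `0 0 245.77 231.87` with mm width/height → 1 unit = 1 mm. Flip: y_m = 231.87 − y_svg.

**Shape 1** — `<path>` cubic bezier, stroke `#ff8800` → cut (S809, F1112). Control points (SVG): P0=(168.64,55.87), P1=(179.12,54.49), P2=(65.25,166.43), P3=(61.22,193.43); sampled at t=k/8. Machine vertices: (168.64,176.00) → (167.20,171.59) → (156.84,158.89) → (140.32,140.20) → (120.37,117.86) → (99.74,94.19) → (81.18,71.52) → (67.42,52.16) → (61.22,38.44). Open path.

**Shape 2** — `<line>` line segment, stroke `#ff0000` → score (S487, F1872). Machine vertices: (156.29,123.12) → (221.18,128.21). Open path.

**Shape 3** — `<path>` closed polygon, stroke `#ff8800` → cut (S809, F1112). Machine vertices: (68.69,88.76) → (40.25,212.51) → (214.86,41.45) → (146.45,73.15) → (186.73,49.71) → (195.05,47.55) → (68.69,88.76). Closed: final G1 returns to the first vertex.

**Shape 4** — `<polygon>` closed polygon, stroke `#ff8800` → cut (S809, F1112). Machine vertices: (39.59,105.75) → (190.83,148.31) → (88.69,122.52) → (31.12,150.68) → (39.59,105.75). Closed: final G1 returns to the first vertex.

(bCNC post)
(Date: synthetic)
G21
G90
G0 X168.64 Y176.00
M4 S809
G1 X167.20 Y171.59 F1112
G1 X156.84 Y158.89
G1 X140.32 Y140.20
G1 X120.37 Y117.86
G1 X99.74 Y94.19
G1 X81.18 Y71.52
G1 X67.42 Y52.16
G1 X61.22 Y38.44
M5
G0 X156.29 Y123.12
M4 S487
G1 X221.18 Y128.21 F1872
M5
G0 X68.69 Y88.76
M4 S809
G1 X40.25 Y212.51 F1112
G1 X214.86 Y41.45
G1 X146.45 Y73.15
G1 X186.73 Y49.71
G1 X195.05 Y47.55
G1 X68.69 Y88.76
M5
G0 X39.59 Y105.75
M4 S809
G1 X190.83 Y148.31 F1112
G1 X88.69 Y122.52
G1 X31.12 Y150.68
G1 X39.59 Y105.75
M5
G0 X0.00 Y0.00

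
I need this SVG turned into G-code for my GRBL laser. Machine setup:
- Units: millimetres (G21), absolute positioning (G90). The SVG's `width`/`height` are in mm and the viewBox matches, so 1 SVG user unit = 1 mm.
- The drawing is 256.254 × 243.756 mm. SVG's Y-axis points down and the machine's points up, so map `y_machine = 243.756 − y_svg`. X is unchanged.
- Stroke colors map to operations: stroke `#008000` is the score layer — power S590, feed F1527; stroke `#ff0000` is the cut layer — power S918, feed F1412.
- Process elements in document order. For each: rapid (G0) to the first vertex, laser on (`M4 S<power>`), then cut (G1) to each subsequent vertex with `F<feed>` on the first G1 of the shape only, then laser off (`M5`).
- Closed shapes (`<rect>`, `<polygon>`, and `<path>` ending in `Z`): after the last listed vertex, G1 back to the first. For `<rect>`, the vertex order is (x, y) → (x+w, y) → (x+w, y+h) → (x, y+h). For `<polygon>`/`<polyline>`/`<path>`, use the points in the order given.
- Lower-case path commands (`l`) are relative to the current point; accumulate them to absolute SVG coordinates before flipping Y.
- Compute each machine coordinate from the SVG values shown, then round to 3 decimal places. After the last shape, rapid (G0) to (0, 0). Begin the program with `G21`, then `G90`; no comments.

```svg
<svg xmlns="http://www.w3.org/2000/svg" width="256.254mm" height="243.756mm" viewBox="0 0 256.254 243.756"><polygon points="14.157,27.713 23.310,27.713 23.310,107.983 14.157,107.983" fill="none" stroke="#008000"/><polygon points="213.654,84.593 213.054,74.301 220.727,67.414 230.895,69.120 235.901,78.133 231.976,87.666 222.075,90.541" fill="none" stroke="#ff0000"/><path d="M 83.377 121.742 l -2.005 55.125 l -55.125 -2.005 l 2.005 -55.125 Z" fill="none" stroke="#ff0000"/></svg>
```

1 u = 1 mm; y_m = 243.756 − y.

[1] `<polygon>` rectangle, #008000→score S590 F1527: (14.157,216.043) → (23.310,216.043) → (23.310,135.773) → (14.157,135.773) → (14.157,216.043) (closed)

[2] `<polygon>` regular polygon, #ff0000→cut S918 F1412: (213.654,159.163) → (213.054,169.455) → (220.727,176.342) → (230.895,174.636) → (235.901,165.623) → (231.976,156.090) → (222.075,153.215) → (213.654,159.163) (closed)

[3] `<path>` regular polygon, #ff0000→cut S918 F1412: (83.377,122.014) → (81.372,66.889) → (26.247,68.894) → (28.252,124.019) → (83.377,122.014) (closed)

G21
G90
G0 X14.157 Y216.043
M4 S590
G1 X23.310 Y216.043 F1527
G1 X23.310 Y135.773
G1 X14.157 Y135.773
G1 X14.157 Y216.043
M5
G0 X213.654 Y159.163
M4 S918
G1 X213.054 Y169.455 F1412
G1 X220.727 Y176.342
G1 X230.895 Y174.636
G1 X235.901 Y165.623
G1 X231.976 Y156.090
G1 X222.075 Y153.215
G1 X213.654 Y159.163
M5
G0 X83.377 Y122.014
M4 S918
G1 X81.372 Y66.889 F1412
G1 X26.247 Y68.894
G1 X28.252 Y124.019
G1 X83.377 Y122.014
M5
G0 X0.000 Y0.000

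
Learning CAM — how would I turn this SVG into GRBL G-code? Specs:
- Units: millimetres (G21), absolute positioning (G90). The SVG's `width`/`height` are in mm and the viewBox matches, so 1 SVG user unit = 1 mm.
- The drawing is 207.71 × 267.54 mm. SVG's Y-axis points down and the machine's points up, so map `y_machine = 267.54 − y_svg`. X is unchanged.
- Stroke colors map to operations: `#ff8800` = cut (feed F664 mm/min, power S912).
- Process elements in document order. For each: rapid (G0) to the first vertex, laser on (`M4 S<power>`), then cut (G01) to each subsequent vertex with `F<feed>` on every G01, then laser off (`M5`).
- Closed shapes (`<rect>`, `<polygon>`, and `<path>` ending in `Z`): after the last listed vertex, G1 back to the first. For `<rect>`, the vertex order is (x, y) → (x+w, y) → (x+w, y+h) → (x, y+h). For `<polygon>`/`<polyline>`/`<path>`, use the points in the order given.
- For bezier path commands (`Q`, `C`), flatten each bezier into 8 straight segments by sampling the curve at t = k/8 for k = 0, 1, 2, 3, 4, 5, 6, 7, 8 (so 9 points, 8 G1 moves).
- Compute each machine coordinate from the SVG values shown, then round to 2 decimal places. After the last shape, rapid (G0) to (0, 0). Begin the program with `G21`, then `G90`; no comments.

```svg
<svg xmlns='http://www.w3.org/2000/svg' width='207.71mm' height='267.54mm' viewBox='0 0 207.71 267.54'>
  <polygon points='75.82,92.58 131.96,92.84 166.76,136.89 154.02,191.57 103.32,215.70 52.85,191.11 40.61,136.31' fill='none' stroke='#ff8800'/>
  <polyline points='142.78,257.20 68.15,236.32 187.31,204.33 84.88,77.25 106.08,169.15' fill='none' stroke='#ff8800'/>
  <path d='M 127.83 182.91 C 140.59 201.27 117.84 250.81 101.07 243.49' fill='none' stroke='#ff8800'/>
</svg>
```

1 u = 1 mm; y_m = 267.54 − y.

[1] `<polygon>` regular polygon, #ff8800→cut S912 F664: (75.82,174.96) → (131.96,174.70) → (166.76,130.65) → (154.02,75.97) → (103.32,51.84) → (52.85,76.43) → (40.61,131.23) → (75.82,174.96) (closed)

[2] `<polyline>` open polyline, #ff8800→cut S912 F664: (142.78,10.34) → (68.15,31.22) → (187.31,63.21) → (84.88,190.29) → (106.08,98.39)

[3] `<path>` cubic bezier, #ff8800→cut S912 F664: (127.83,84.63) → (131.03,76.46) → (131.39,66.39) → (129.39,55.46) → (125.52,44.71) → (120.27,35.16) → (114.12,27.85) → (107.56,23.80) → (101.07,24.05)

G21
G90
G0 X75.82 Y174.96
M4 S912
G01 X131.96 Y174.70 F664
G01 X166.76 Y130.65 F664
G01 X154.02 Y75.97 F664
G01 X103.32 Y51.84 F664
G01 X52.85 Y76.43 F664
G01 X40.61 Y131.23 F664
G01 X75.82 Y174.96 F664
M5
G0 X142.78 Y10.34
M4 S912
G01 X68.15 Y31.22 F664
G01 X187.31 Y63.21 F664
G01 X84.88 Y190.29 F664
G01 X106.08 Y98.39 F664
M5
G0 X127.83 Y84.63
M4 S912
G01 X131.03 Y76.46 F664
G01 X131.39 Y66.39 F664
G01 X129.39 Y55.46 F664
G01 X125.52 Y44.71 F664
G01 X120.27 Y35.16 F664
G01 X114.12 Y27.85 F664
G01 X107.56 Y23.80 F664
G01 X101.07 Y24.05 F664
M5
G0 X0.00 Y0.00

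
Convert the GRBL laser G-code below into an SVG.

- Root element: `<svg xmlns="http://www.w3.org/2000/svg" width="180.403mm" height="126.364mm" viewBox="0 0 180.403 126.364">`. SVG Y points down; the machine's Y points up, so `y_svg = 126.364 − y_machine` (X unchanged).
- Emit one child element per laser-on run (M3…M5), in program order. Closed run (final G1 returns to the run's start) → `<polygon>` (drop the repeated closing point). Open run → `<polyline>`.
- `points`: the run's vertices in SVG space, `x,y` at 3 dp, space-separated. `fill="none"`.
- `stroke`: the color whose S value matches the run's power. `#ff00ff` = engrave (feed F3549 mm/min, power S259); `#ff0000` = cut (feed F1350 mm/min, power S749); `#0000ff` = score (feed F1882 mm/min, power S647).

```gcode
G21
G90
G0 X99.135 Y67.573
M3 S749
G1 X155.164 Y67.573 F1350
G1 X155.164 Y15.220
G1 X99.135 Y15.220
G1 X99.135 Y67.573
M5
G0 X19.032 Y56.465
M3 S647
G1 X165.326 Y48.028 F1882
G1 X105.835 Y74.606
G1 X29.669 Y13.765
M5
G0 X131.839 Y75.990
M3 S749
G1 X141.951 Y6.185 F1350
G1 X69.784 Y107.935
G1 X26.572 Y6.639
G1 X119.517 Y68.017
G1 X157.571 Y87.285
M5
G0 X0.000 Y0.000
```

y_svg = 126.364 − y_m.

[1] S749→`#ff0000` (cut); closed run; points: 99.135,58.791 155.164,58.791 155.164,111.144 99.135,111.144

[2] S647→`#0000ff` (score); open run; points: 19.032,69.899 165.326,78.336 105.835,51.758 29.669,112.599

[3] S749→`#ff0000` (cut); open run; points: 131.839,50.374 141.951,120.179 69.784,18.429 26.572,119.725 119.517,58.347 157.571,39.079

<svg xmlns="http://www.w3.org/2000/svg" width="180.403mm" height="126.364mm" viewBox="0 0 180.403 126.364">
  <polygon points="99.135,58.791 155.164,58.791 155.164,111.144 99.135,111.144" fill="none" stroke="#ff0000"/>
  <polyline points="19.032,69.899 165.326,78.336 105.835,51.758 29.669,112.599" fill="none" stroke="#0000ff"/>
  <polyline points="131.839,50.374 141.951,120.179 69.784,18.429 26.572,119.725 119.517,58.347 157.571,39.079" fill="none" stroke="#ff0000"/>
</svg>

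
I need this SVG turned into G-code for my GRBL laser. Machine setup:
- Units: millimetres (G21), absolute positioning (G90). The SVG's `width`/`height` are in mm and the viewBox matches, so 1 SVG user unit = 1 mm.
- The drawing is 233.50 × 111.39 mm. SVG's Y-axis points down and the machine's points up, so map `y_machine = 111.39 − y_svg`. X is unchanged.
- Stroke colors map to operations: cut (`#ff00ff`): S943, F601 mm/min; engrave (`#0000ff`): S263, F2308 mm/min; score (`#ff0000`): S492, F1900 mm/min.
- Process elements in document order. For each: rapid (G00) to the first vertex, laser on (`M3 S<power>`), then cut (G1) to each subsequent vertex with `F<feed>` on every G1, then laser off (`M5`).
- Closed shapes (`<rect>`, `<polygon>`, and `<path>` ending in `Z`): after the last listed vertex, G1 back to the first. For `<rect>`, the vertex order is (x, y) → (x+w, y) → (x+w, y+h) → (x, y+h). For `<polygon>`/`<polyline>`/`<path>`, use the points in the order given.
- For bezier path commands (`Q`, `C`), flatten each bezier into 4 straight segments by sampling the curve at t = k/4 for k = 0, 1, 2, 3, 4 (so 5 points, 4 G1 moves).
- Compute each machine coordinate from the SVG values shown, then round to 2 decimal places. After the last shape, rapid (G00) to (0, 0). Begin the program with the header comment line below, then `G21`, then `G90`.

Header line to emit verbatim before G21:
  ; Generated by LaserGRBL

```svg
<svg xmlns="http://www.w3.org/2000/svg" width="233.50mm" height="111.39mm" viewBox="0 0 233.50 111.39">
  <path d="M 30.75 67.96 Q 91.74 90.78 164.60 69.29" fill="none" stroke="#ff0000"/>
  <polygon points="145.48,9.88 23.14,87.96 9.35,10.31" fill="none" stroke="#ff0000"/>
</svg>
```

viewBox `0 0 233.50 111.39` with mm width/height → 1 unit = 1 mm. Flip: y_m = 111.39 − y_svg.

**Shape 1** — `<path>` quadratic bezier, stroke `#ff0000` → score (S492, F1900). Control points (SVG): P0=(30.75,67.96), P1=(91.74,90.78), P2=(164.60,69.29); sampled at t=k/4. Machine vertices: (30.75,43.43) → (61.99,34.79) → (94.71,31.69) → (128.91,34.12) → (164.60,42.10). Open path.

**Shape 2** — `<polygon>` closed polygon, stroke `#ff0000` → score (S492, F1900). Machine vertices: (145.48,101.51) → (23.14,23.43) → (9.35,101.08) → (145.48,101.51). Closed: final G1 returns to the first vertex.

; Generated by LaserGRBL
G21
G90
G00 X30.75 Y43.43
M3 S492
G1 X61.99 Y34.79 F1900
G1 X94.71 Y31.69 F1900
G1 X128.91 Y34.12 F1900
G1 X164.60 Y42.10 F1900
M5
G00 X145.48 Y101.51
M3 S492
G1 X23.14 Y23.43 F1900
G1 X9.35 Y101.08 F1900
G1 X145.48 Y101.51 F1900
M5
G00 X0.00 Y0.00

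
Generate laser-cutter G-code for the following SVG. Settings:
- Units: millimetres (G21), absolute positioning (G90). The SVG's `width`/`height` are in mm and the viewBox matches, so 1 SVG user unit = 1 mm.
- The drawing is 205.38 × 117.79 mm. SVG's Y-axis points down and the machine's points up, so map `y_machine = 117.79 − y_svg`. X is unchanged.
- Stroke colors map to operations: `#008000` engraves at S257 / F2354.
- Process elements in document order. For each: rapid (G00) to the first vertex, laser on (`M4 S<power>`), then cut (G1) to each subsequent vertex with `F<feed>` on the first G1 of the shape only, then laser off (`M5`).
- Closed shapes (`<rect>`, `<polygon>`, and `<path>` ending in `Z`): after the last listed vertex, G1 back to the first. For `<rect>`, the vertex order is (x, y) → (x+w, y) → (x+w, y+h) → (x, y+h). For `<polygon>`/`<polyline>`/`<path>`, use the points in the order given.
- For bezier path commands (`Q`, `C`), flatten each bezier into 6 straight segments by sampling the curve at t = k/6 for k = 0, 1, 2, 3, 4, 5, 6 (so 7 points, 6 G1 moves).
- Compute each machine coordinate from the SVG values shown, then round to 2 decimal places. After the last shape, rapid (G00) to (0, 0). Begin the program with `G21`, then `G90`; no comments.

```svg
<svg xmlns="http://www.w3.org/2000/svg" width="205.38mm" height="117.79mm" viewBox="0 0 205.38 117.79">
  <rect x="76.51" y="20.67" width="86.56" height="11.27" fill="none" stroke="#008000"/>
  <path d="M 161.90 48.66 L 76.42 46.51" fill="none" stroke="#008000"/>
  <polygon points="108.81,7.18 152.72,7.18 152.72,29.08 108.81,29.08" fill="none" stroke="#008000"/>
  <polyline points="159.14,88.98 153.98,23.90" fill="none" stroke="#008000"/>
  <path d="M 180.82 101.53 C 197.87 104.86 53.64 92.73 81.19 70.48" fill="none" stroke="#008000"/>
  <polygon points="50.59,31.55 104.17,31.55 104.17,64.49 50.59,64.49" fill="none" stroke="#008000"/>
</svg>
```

Since the viewBox matches the mm dimensions, user units are millimetres directly. The only transform is the Y-flip y_m = 117.79 − y_svg.

Shape 1 is a rectangle drawn with `<rect>`. Its stroke #008000 means engrave at S257, F2354. After flipping Y the toolpath is (76.51,97.12) → (163.07,97.12) → (163.07,85.85) → (76.51,85.85) → (76.51,97.12), returning to the start.

Shape 2 is a line segment drawn with `<path>`. Its stroke #008000 means engrave at S257, F2354. After flipping Y the toolpath is (161.90,69.13) → (76.42,71.28).

Shape 3 is a rectangle drawn with `<polygon>`. Its stroke #008000 means engrave at S257, F2354. After flipping Y the toolpath is (108.81,110.61) → (152.72,110.61) → (152.72,88.71) → (108.81,88.71) → (108.81,110.61), returning to the start.

Shape 4 is a line segment drawn with `<polyline>`. Its stroke #008000 means engrave at S257, F2354. After flipping Y the toolpath is (159.14,28.81) → (153.98,93.89).

Shape 5 is a cubic bezier drawn with `<path>`. Its stroke #008000 means engrave at S257, F2354. After flipping Y the toolpath is (180.82,16.26) → (177.45,15.86) → (156.45,17.89) → (127.07,22.19) → (98.56,28.63) → (80.19,37.05) → (81.19,47.31).

Shape 6 is a rectangle drawn with `<polygon>`. Its stroke #008000 means engrave at S257, F2354. After flipping Y the toolpath is (50.59,86.24) → (104.17,86.24) → (104.17,53.30) → (50.59,53.30) → (50.59,86.24), returning to the start.

G21
G90
G00 X76.51 Y97.12
M4 S257
G1 X163.07 Y97.12 F2354
G1 X163.07 Y85.85
G1 X76.51 Y85.85
G1 X76.51 Y97.12
M5
G00 X161.90 Y69.13
M4 S257
G1 X76.42 Y71.28 F2354
M5
G00 X108.81 Y110.61
M4 S257
G1 X152.72 Y110.61 F2354
G1 X152.72 Y88.71
G1 X108.81 Y88.71
G1 X108.81 Y110.61
M5
G00 X159.14 Y28.81
M4 S257
G1 X153.98 Y93.89 F2354
M5
G00 X180.82 Y16.26
M4 S257
G1 X177.45 Y15.86 F2354
G1 X156.45 Y17.89
G1 X127.07 Y22.19
G1 X98.56 Y28.63
G1 X80.19 Y37.05
G1 X81.19 Y47.31
M5
G00 X50.59 Y86.24
M4 S257
G1 X104.17 Y86.24 F2354
G1 X104.17 Y53.30
G1 X50.59 Y53.30
G1 X50.59 Y86.24
M5
G00 X0.00 Y0.00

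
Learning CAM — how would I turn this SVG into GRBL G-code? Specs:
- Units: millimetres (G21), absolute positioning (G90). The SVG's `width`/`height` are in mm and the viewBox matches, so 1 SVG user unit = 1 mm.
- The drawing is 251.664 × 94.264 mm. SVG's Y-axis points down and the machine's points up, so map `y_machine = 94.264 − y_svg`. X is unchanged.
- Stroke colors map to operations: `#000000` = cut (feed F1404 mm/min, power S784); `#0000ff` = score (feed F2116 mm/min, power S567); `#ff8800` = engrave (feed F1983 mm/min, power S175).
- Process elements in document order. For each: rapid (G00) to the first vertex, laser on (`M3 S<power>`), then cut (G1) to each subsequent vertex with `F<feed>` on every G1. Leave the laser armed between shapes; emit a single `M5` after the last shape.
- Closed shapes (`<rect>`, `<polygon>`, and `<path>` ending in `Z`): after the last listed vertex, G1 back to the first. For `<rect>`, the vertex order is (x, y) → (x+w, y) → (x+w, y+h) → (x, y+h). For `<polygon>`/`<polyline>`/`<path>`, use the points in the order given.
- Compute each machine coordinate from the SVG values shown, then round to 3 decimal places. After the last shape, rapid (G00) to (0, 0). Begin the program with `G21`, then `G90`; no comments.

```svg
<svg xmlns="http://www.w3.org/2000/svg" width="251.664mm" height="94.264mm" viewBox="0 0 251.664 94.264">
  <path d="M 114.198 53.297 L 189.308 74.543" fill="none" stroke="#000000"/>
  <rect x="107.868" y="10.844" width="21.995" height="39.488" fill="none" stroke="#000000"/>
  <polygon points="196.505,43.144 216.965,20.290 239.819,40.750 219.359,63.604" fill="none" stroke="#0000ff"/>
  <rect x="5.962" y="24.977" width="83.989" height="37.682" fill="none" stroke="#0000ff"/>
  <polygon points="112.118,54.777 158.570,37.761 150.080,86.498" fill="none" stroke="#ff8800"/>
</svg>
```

Since the viewBox matches the mm dimensions, user units are millimetres directly. The only transform is the Y-flip y_m = 94.264 − y_svg.

Shape 1 is a line segment drawn with `<path>`. Its stroke #000000 means cut at S784, F1404. After flipping Y the toolpath is (114.198,40.967) → (189.308,19.721).

Shape 2 is a rectangle drawn with `<rect>`. Its stroke #000000 means cut at S784, F1404. After flipping Y the toolpath is (107.868,83.420) → (129.863,83.420) → (129.863,43.932) → (107.868,43.932) → (107.868,83.420), returning to the start.

Shape 3 is a regular polygon drawn with `<polygon>`. Its stroke #0000ff means score at S567, F2116. After flipping Y the toolpath is (196.505,51.120) → (216.965,73.974) → (239.819,53.514) → (219.359,30.660) → (196.505,51.120), returning to the start.

Shape 4 is a rectangle drawn with `<rect>`. Its stroke #0000ff means score at S567, F2116. After flipping Y the toolpath is (5.962,69.287) → (89.951,69.287) → (89.951,31.605) → (5.962,31.605) → (5.962,69.287), returning to the start.

Shape 5 is a regular polygon drawn with `<polygon>`. Its stroke #ff8800 means engrave at S175, F1983. After flipping Y the toolpath is (112.118,39.487) → (158.570,56.503) → (150.080,7.766) → (112.118,39.487), returning to the start.

G21
G90
G00 X114.198 Y40.967
M3 S784
G1 X189.308 Y19.721 F1404
G00 X107.868 Y83.420
M3 S784
G1 X129.863 Y83.420 F1404
G1 X129.863 Y43.932 F1404
G1 X107.868 Y43.932 F1404
G1 X107.868 Y83.420 F1404
G00 X196.505 Y51.120
M3 S567
G1 X216.965 Y73.974 F2116
G1 X239.819 Y53.514 F2116
G1 X219.359 Y30.660 F2116
G1 X196.505 Y51.120 F2116
G00 X5.962 Y69.287
M3 S567
G1 X89.951 Y69.287 F2116
G1 X89.951 Y31.605 F2116
G1 X5.962 Y31.605 F2116
G1 X5.962 Y69.287 F2116
G00 X112.118 Y39.487
M3 S175
G1 X158.570 Y56.503 F1983
G1 X150.080 Y7.766 F1983
G1 X112.118 Y39.487 F1983
M5
G00 X0.000 Y0.000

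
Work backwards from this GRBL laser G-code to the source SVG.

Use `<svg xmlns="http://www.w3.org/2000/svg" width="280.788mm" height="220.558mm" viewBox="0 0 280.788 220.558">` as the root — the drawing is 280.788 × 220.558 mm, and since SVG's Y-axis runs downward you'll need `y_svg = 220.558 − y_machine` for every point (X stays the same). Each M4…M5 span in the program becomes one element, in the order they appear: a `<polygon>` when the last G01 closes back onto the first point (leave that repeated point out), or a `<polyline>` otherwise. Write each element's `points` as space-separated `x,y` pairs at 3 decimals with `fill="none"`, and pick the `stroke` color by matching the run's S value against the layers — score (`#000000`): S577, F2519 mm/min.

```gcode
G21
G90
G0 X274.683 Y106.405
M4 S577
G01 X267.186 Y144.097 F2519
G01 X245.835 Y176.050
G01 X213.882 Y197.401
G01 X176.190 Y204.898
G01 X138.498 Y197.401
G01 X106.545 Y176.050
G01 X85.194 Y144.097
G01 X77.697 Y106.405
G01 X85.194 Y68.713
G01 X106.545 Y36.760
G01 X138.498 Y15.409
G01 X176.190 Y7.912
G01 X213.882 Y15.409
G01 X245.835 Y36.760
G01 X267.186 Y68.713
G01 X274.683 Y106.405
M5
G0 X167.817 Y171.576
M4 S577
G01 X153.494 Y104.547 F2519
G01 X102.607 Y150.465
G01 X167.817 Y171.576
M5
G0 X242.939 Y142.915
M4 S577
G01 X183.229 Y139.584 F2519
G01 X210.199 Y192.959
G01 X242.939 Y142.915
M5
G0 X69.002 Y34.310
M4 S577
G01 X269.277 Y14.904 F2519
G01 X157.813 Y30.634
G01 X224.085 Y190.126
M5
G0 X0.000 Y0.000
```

Each laser-on run becomes one SVG element. Flip Y back into SVG space with y_svg = 220.558 − y_machine. Every run uses S577, so all elements get stroke `#000000` (score).

Run 1: The run returns to its start, so emit a `<polygon>` with points (Y-flipped): 274.683,114.153 267.186,76.461 245.835,44.508 213.882,23.157 176.190,15.660 138.498,23.157 106.545,44.508 85.194,76.461 77.697,114.153 85.194,151.845 106.545,183.798 138.498,205.149 176.190,212.646 213.882,205.149 245.835,183.798 267.186,151.845.

Run 2: The run returns to its start, so emit a `<polygon>` with points (Y-flipped): 167.817,48.982 153.494,116.011 102.607,70.093.

Run 3: The run returns to its start, so emit a `<polygon>` with points (Y-flipped): 242.939,77.643 183.229,80.974 210.199,27.599.

Run 4: The run is open, so emit a `<polyline>` with points (Y-flipped): 69.002,186.248 269.277,205.654 157.813,189.924 224.085,30.432.

<svg xmlns="http://www.w3.org/2000/svg" width="280.788mm" height="220.558mm" viewBox="0 0 280.788 220.558">
  <polygon points="274.683,114.153 267.186,76.461 245.835,44.508 213.882,23.157 176.190,15.660 138.498,23.157 106.545,44.508 85.194,76.461 77.697,114.153 85.194,151.845 106.545,183.798 138.498,205.149 176.190,212.646 213.882,205.149 245.835,183.798 267.186,151.845" fill="none" stroke="#000000"/>
  <polygon points="167.817,48.982 153.494,116.011 102.607,70.093" fill="none" stroke="#000000"/>
  <polygon points="242.939,77.643 183.229,80.974 210.199,27.599" fill="none" stroke="#000000"/>
  <polyline points="69.002,186.248 269.277,205.654 157.813,189.924 224.085,30.432" fill="none" stroke="#000000"/>
</svg>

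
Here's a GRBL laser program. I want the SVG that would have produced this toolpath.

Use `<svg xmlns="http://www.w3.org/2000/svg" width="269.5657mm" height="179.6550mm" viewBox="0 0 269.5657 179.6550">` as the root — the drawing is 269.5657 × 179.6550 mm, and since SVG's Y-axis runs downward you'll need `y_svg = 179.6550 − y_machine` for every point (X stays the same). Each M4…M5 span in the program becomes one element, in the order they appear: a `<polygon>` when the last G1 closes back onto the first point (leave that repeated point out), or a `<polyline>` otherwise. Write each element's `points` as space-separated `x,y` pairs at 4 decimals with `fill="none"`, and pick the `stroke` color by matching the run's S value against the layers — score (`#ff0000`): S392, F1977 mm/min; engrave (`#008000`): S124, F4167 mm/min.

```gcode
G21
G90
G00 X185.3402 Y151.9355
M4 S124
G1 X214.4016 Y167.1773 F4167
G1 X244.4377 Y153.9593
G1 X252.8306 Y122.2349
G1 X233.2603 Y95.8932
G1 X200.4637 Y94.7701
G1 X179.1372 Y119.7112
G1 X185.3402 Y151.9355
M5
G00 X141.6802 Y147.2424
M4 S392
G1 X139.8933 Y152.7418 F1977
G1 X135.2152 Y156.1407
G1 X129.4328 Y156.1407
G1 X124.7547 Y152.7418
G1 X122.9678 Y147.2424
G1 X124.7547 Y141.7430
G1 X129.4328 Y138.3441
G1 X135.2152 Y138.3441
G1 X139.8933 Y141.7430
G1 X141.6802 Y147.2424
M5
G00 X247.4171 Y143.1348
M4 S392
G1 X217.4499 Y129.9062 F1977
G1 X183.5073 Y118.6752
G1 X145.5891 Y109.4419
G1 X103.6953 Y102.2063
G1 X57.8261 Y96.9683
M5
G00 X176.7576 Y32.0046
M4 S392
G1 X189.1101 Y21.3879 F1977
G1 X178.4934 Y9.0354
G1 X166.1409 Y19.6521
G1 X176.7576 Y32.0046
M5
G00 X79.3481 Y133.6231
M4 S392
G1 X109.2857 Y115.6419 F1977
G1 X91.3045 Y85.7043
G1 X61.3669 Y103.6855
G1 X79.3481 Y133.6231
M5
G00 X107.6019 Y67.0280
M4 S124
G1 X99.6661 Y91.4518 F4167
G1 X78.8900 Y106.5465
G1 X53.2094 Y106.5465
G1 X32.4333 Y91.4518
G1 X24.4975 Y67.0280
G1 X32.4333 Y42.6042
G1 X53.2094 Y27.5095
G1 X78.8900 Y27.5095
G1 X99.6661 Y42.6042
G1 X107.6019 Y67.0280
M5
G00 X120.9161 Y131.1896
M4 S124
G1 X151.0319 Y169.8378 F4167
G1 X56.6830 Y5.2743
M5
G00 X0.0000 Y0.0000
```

<svg xmlns="http://www.w3.org/2000/svg" width="269.5657mm" height="179.6550mm" viewBox="0 0 269.5657 179.6550">
  <polygon points="185.3402,27.7195 214.4016,12.4777 244.4377,25.6957 252.8306,57.4201 233.2603,83.7618 200.4637,84.8849 179.1372,59.9438" fill="none" stroke="#008000"/>
  <polygon points="141.6802,32.4126 139.8933,26.9132 135.2152,23.5143 129.4328,23.5143 124.7547,26.9132 122.9678,32.4126 124.7547,37.9120 129.4328,41.3109 135.2152,41.3109 139.8933,37.9120" fill="none" stroke="#ff0000"/>
  <polyline points="247.4171,36.5202 217.4499,49.7488 183.5073,60.9798 145.5891,70.2131 103.6953,77.4487 57.8261,82.6867" fill="none" stroke="#ff0000"/>
  <polygon points="176.7576,147.6504 189.1101,158.2671 178.4934,170.6196 166.1409,160.0029" fill="none" stroke="#ff0000"/>
  <polygon points="79.3481,46.0319 109.2857,64.0131 91.3045,93.9507 61.3669,75.9695" fill="none" stroke="#ff0000"/>
  <polygon points="107.6019,112.6270 99.6661,88.2032 78.8900,73.1085 53.2094,73.1085 32.4333,88.2032 24.4975,112.6270 32.4333,137.0508 53.2094,152.1455 78.8900,152.1455 99.6661,137.0508" fill="none" stroke="#008000"/>
  <polyline points="120.9161,48.4654 151.0319,9.8172 56.6830,174.3807" fill="none" stroke="#008000"/>
</svg>

Machine Y-up, SVG Y-down with viewBox height 179.6550, so y_svg = 179.6550 − y_machine; X carries over.

Run 1: S124 ⇒ engrave layer `#008000`. The run returns to its start, so emit a `<polygon>` with points (Y-flipped): 185.3402,27.7195 214.4016,12.4777 244.4377,25.6957 252.8306,57.4201 233.2603,83.7618 200.4637,84.8849 179.1372,59.9438.

Run 2: power S392 maps to stroke `#ff0000` (score). The run returns to its start, so emit a `<polygon>` with points (Y-flipped): 141.6802,32.4126 139.8933,26.9132 135.2152,23.5143 129.4328,23.5143 124.7547,26.9132 122.9678,32.4126 124.7547,37.9120 129.4328,41.3109 135.2152,41.3109 139.8933,37.9120.

Run 3: power S392 maps to stroke `#ff0000` (score). The run is open, so emit a `<polyline>` with points (Y-flipped): 247.4171,36.5202 217.4499,49.7488 183.5073,60.9798 145.5891,70.2131 103.6953,77.4487 57.8261,82.6867.

Run 4: the run's S392 means `#ff0000` (score). The run returns to its start, so emit a `<polygon>` with points (Y-flipped): 176.7576,147.6504 189.1101,158.2671 178.4934,170.6196 166.1409,160.0029.

Run 5: S392 ⇒ score layer `#ff0000`. The run returns to its start, so emit a `<polygon>` with points (Y-flipped): 79.3481,46.0319 109.2857,64.0131 91.3045,93.9507 61.3669,75.9695.

Run 6: S124 ⇒ engrave layer `#008000`. The run returns to its start, so emit a `<polygon>` with points (Y-flipped): 107.6019,112.6270 99.6661,88.2032 78.8900,73.1085 53.2094,73.1085 32.4333,88.2032 24.4975,112.6270 32.4333,137.0508 53.2094,152.1455 78.8900,152.1455 99.6661,137.0508.

Run 7: power S124 maps to stroke `#008000` (engrave). The run is open, so emit a `<polyline>` with points (Y-flipped): 120.9161,48.4654 151.0319,9.8172 56.6830,174.3807.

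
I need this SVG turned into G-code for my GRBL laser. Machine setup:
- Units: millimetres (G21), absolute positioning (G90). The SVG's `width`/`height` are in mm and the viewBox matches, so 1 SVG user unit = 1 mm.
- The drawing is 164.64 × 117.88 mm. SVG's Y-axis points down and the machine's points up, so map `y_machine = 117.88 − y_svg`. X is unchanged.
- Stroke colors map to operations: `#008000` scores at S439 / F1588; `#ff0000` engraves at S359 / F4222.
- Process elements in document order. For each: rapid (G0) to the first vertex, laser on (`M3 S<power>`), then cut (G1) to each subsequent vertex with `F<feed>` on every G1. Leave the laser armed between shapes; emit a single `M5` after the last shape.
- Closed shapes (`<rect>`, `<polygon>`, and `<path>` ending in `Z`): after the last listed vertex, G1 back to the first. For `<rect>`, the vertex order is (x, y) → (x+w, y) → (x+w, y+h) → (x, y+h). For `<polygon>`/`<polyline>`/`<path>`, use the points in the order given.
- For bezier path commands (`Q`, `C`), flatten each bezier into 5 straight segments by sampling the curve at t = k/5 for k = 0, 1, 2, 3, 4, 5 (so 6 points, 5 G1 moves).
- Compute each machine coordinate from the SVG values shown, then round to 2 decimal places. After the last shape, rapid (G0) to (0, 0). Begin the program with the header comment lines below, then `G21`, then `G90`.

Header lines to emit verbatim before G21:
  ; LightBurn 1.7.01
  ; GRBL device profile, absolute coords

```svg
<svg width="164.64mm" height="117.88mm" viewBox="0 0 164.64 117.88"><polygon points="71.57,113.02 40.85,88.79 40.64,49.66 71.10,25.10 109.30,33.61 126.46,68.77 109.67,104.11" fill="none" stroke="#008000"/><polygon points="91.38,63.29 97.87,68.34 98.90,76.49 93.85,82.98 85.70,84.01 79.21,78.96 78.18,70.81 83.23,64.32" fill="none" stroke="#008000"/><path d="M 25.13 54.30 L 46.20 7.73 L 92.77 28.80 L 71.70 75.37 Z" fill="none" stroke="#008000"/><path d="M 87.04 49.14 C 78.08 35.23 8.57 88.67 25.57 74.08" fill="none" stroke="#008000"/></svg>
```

; LightBurn 1.7.01
; GRBL device profile, absolute coords
G21
G90
G0 X71.57 Y4.86
M3 S439
G1 X40.85 Y29.09 F1588
G1 X40.64 Y68.22 F1588
G1 X71.10 Y92.78 F1588
G1 X109.30 Y84.27 F1588
G1 X126.46 Y49.11 F1588
G1 X109.67 Y13.77 F1588
G1 X71.57 Y4.86 F1588
G0 X91.38 Y54.59
M3 S439
G1 X97.87 Y49.54 F1588
G1 X98.90 Y41.39 F1588
G1 X93.85 Y34.90 F1588
G1 X85.70 Y33.87 F1588
G1 X79.21 Y38.92 F1588
G1 X78.18 Y47.07 F1588
G1 X83.23 Y53.56 F1588
G1 X91.38 Y54.59 F1588
G0 X25.13 Y63.58
M3 S439
G1 X46.20 Y110.15 F1588
G1 X92.77 Y89.08 F1588
G1 X71.70 Y42.51 F1588
G1 X25.13 Y63.58 F1588
G0 X87.04 Y68.74
M3 S439
G1 X75.57 Y70.09 F1588
G1 X56.64 Y61.77 F1588
G1 X37.28 Y50.28 F1588
G1 X24.57 Y42.13 F1588
G1 X25.57 Y43.80 F1588
M5
G0 X0.00 Y0.00

1 u = 1 mm; y_m = 117.88 − y.

[1] `<polygon>` regular polygon, #008000→score S439 F1588: (71.57,4.86) → (40.85,29.09) → (40.64,68.22) → (71.10,92.78) → (109.30,84.27) → (126.46,49.11) → (109.67,13.77) → (71.57,4.86) (closed)

[2] `<polygon>` regular polygon, #008000→score S439 F1588: (91.38,54.59) → (97.87,49.54) → (98.90,41.39) → (93.85,34.90) → (85.70,33.87) → (79.21,38.92) → (78.18,47.07) → (83.23,53.56) → (91.38,54.59) (closed)

[3] `<path>` regular polygon, #008000→score S439 F1588: (25.13,63.58) → (46.20,110.15) → (92.77,89.08) → (71.70,42.51) → (25.13,63.58) (closed)

[4] `<path>` cubic bezier, #008000→score S439 F1588: (87.04,68.74) → (75.57,70.09) → (56.64,61.77) → (37.28,50.28) → (24.57,42.13) → (25.57,43.80)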